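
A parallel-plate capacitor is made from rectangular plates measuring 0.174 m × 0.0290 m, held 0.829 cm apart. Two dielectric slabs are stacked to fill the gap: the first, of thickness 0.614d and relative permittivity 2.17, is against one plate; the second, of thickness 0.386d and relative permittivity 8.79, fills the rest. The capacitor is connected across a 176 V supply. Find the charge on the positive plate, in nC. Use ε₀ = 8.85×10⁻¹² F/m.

Q ≈ 2.90 nC

A = 0.174 × 0.0290 m² = 5.05×10⁻³ m².
Stacked slabs ⇒ two capacitors in series, each with the full plate area.
C₁ = κ₁ε₀A/d₁ = 2.17 × 8.85×10⁻¹² × 5.05×10⁻³ / 5.09×10⁻³ = 1.90×10⁻¹¹ F.
C₂ = κ₂ε₀A/d₂ = 8.79 × 8.85×10⁻¹² × 5.05×10⁻³ / 3.20×10⁻³ = 1.23×10⁻¹⁰ F.
C = (1/C₁ + 1/C₂)⁻¹ = 1.65×10⁻¹¹ F.
Q = CV = 1.65×10⁻¹¹ × 176 = 2.90×10⁻⁹ C.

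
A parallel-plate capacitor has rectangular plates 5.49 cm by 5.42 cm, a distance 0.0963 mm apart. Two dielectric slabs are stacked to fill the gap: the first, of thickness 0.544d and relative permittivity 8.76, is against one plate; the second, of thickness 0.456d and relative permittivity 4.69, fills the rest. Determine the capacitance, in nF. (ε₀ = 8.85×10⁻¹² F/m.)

A = 5.49 × 5.42 cm² = 2.98×10⁻³ m².
Stacked slabs ⇒ two capacitors in series, each with the full plate area.
C₁ = κ₁ε₀A/d₁ = 8.76 × 8.85×10⁻¹² × 2.98×10⁻³ / 5.24×10⁻⁵ = 4.40×10⁻⁹ F.
C₂ = κ₂ε₀A/d₂ = 4.69 × 8.85×10⁻¹² × 2.98×10⁻³ / 4.39×10⁻⁵ = 2.81×10⁻⁹ F.
C = (1/C₁ + 1/C₂)⁻¹ = 1.72×10⁻⁹ F.

C ≈ 1.72 nF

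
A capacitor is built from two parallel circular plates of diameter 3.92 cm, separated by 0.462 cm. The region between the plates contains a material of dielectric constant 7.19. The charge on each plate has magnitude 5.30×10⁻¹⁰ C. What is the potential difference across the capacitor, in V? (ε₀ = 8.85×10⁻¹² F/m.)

A = π(3.92/2 cm)² = 1.21×10⁻³ m².
C = κε₀A/d = 7.19 × 8.85×10⁻¹² × 1.21×10⁻³ / 4.62×10⁻³ = 1.66×10⁻¹¹ F.
V = Q/C = 5.30×10⁻¹⁰ / 1.66×10⁻¹¹ = 31.9 V.

V ≈ 31.9 V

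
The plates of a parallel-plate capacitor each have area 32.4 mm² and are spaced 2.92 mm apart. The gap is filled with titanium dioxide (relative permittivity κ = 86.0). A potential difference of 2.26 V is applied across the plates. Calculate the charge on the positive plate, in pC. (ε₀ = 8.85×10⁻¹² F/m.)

A = 32.4 mm² = 3.24×10⁻⁵ m².
C = κε₀A/d = 86.0 × 8.85×10⁻¹² × 3.24×10⁻⁵ / 2.92×10⁻³ = 8.45×10⁻¹² F.
Q = CV = 8.45×10⁻¹² × 2.26 = 1.91×10⁻¹¹ C.

Q ≈ 19.1 pC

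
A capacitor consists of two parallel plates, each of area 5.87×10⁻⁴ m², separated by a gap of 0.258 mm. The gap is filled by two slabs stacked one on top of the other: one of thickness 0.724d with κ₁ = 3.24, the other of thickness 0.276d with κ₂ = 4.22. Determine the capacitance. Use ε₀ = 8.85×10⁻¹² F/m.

Stacked slabs ⇒ two capacitors in series, each with the full plate area.
C₁ = κ₁ε₀A/d₁ = 3.24 × 8.85×10⁻¹² × 5.87×10⁻⁴ / 1.87×10⁻⁴ = 9.01×10⁻¹¹ F.
C₂ = κ₂ε₀A/d₂ = 4.22 × 8.85×10⁻¹² × 5.87×10⁻⁴ / 7.12×10⁻⁵ = 3.08×10⁻¹⁰ F.
C = (1/C₁ + 1/C₂)⁻¹ = 6.97×10⁻¹¹ F.

C ≈ 69.7 pF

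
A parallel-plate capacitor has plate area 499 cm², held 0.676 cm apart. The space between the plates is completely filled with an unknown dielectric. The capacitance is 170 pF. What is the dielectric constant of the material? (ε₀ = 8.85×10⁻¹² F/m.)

A = 499 cm² = 4.99×10⁻² m².
κ = Cd/(ε₀A) = 1.70×10⁻¹⁰ × 6.76×10⁻³ / (8.85×10⁻¹² × 4.99×10⁻²) = 2.60.

κ ≈ 2.60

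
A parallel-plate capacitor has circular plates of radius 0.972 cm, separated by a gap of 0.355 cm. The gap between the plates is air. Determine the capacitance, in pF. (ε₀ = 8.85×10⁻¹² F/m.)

A = π(0.972 cm)² = 2.97×10⁻⁴ m².
C = ε₀A/d = 8.85×10⁻¹² × 2.97×10⁻⁴ / 3.55×10⁻³ = 7.40×10⁻¹³ F.

C ≈ 0.740 pF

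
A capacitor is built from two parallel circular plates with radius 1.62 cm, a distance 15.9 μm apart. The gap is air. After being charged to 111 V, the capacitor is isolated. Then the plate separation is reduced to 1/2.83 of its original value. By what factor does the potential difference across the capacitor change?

Isolated ⇒ Q is held fixed.
C₂ = 2.83 C₁ and V = Q/C, so V₂/V₁ = C₁/C₂ = 0.353.

0.353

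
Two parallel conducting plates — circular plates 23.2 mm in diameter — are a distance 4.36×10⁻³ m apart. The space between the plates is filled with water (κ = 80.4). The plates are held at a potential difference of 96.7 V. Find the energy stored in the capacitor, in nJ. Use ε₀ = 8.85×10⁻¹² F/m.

323 nJ

A = π(23.2/2 mm)² = 4.23×10⁻⁴ m².
C = κε₀A/d = 80.4 × 8.85×10⁻¹² × 4.23×10⁻⁴ / 4.36×10⁻³ = 6.90×10⁻¹¹ F.
U = ½CV² = ½ × 6.90×10⁻¹¹ × (96.7)² = 3.23×10⁻⁷ J.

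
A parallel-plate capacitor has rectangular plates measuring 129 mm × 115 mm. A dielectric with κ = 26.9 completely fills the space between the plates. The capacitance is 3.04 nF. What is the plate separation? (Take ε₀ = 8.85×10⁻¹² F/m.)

A = 129 × 115 mm² = 1.48×10⁻² m².
d = κε₀A/C = 26.9 × 8.85×10⁻¹² × 1.48×10⁻² / 3.04×10⁻⁹ = 1.16×10⁻³ m.

d ≈ 1.16 mm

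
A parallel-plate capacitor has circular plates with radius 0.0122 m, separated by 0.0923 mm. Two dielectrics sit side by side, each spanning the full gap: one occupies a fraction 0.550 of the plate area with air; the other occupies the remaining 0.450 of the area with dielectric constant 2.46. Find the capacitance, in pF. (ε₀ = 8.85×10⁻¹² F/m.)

A = π(0.0122 m)² = 4.68×10⁻⁴ m².
Side-by-side slabs ⇒ two capacitors in parallel, each spanning the full gap.
C₁ = κ₁ε₀A₁/d = 1.00 × 8.85×10⁻¹² × 2.57×10⁻⁴ / 9.23×10⁻⁵ = 2.47×10⁻¹¹ F.
C₂ = κ₂ε₀A₂/d = 2.46 × 8.85×10⁻¹² × 2.10×10⁻⁴ / 9.23×10⁻⁵ = 4.96×10⁻¹¹ F.
C = C₁ + C₂ = 7.43×10⁻¹¹ F.

C ≈ 74.3 pF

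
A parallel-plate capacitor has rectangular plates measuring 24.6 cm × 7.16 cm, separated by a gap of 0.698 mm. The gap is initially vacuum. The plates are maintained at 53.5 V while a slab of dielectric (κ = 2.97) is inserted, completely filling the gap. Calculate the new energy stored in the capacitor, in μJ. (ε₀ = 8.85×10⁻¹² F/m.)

U ≈ 0.949 μJ

A = 24.6 × 7.16 cm² = 1.76×10⁻² m².
Initially C₁ = ε₀A/d = 8.85×10⁻¹² × 1.76×10⁻² / 6.98×10⁻⁴ = 2.23×10⁻¹⁰ F.
U₁ = 3.20×10⁻⁷ J.
Battery connected ⇒ V is held fixed. C₂ = 2.97 C₁ and U = ½CV², so U₂/U₁ = C₂/C₁ = 2.97.
U₂ = 2.97 × 3.20×10⁻⁷ = 9.49×10⁻⁷ J.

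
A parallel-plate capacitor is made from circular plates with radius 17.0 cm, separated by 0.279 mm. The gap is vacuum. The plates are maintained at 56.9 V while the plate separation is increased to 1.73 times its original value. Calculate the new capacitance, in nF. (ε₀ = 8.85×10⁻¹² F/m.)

A = π(17.0 cm)² = 9.08×10⁻² m².
Initially C₁ = ε₀A/d = 8.85×10⁻¹² × 9.08×10⁻² / 2.79×10⁻⁴ = 2.88×10⁻⁹ F.
C = ε₀A/d scales as 1/d, so C₂/C₁ = d₁/d₂ = 1/1.73 = 0.578.
C₂ = 0.578 × 2.88×10⁻⁹ = 1.66×10⁻⁹ F.

1.66 nF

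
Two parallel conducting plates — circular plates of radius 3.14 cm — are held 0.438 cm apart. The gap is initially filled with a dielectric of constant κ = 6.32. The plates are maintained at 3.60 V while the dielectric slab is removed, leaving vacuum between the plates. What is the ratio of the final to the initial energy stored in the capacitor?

U₂/U₁ ≈ 0.158

Battery connected ⇒ V is held fixed.
C₂ = 0.158 C₁ and U = ½CV², so U₂/U₁ = C₂/C₁ = 0.158.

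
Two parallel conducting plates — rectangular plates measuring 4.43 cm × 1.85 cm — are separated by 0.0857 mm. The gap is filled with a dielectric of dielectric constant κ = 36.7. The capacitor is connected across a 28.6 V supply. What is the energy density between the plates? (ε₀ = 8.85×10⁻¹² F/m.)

u ≈ 18.1 J/m³

E = V/d = 28.6 / 8.57×10⁻⁵ = 3.34×10⁵ V/m.
u = ½κε₀E² = ½ × 36.7 × 8.85×10⁻¹² × (3.34×10⁵)² = 18.1 J/m³.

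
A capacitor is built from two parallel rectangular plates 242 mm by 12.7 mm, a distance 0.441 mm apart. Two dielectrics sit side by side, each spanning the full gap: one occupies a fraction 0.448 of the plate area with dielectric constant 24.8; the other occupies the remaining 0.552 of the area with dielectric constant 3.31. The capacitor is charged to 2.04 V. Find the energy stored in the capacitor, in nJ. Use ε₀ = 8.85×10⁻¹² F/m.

U ≈ 1.66 nJ

A = 242 × 12.7 mm² = 3.07×10⁻³ m².
Side-by-side slabs ⇒ two capacitors in parallel, each spanning the full gap.
C₁ = κ₁ε₀A₁/d = 24.8 × 8.85×10⁻¹² × 1.38×10⁻³ / 4.41×10⁻⁴ = 6.85×10⁻¹⁰ F.
C₂ = κ₂ε₀A₂/d = 3.31 × 8.85×10⁻¹² × 1.70×10⁻³ / 4.41×10⁻⁴ = 1.13×10⁻¹⁰ F.
C = C₁ + C₂ = 7.98×10⁻¹⁰ F.
U = ½CV² = ½ × 7.98×10⁻¹⁰ × (2.04)² = 1.66×10⁻⁹ J.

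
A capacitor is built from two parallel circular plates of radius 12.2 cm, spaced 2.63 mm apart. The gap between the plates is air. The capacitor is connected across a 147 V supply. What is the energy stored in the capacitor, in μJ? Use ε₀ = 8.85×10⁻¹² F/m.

A = π(12.2 cm)² = 4.68×10⁻² m².
C = ε₀A/d = 8.85×10⁻¹² × 4.68×10⁻² / 2.63×10⁻³ = 1.57×10⁻¹⁰ F.
U = ½CV² = ½ × 1.57×10⁻¹⁰ × (147)² = 1.70×10⁻⁶ J.

1.70 μJ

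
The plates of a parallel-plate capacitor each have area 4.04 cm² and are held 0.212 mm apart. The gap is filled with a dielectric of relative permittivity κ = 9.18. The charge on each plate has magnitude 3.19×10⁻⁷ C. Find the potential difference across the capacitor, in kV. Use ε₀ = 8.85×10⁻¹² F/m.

V ≈ 2.06 kV

A = 4.04 cm² = 4.04×10⁻⁴ m².
C = κε₀A/d = 9.18 × 8.85×10⁻¹² × 4.04×10⁻⁴ / 2.12×10⁻⁴ = 1.55×10⁻¹⁰ F.
V = Q/C = 3.19×10⁻⁷ / 1.55×10⁻¹⁰ = 2.06×10³ V.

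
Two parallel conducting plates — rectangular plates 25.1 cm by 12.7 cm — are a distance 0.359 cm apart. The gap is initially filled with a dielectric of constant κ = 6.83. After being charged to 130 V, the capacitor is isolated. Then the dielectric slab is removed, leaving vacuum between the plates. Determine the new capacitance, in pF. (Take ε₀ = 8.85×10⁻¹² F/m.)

A = 25.1 × 12.7 cm² = 3.19×10⁻² m².
Initially C₁ = κε₀A/d = 6.83 × 8.85×10⁻¹² × 3.19×10⁻² / 3.59×10⁻³ = 5.37×10⁻¹⁰ F.
C = κε₀A/d scales with κ, so C₂/C₁ = 1/κ = 1/6.83 = 0.146.
C₂ = 0.146 × 5.37×10⁻¹⁰ = 7.86×10⁻¹¹ F.

78.6 pF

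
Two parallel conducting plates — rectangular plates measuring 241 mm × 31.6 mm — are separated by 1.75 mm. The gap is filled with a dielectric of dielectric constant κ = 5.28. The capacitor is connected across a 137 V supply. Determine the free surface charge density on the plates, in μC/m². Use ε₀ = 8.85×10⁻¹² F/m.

σ ≈ 3.66 μC/m²

A = 241 × 31.6 mm² = 7.62×10⁻³ m².
C = κε₀A/d = 5.28 × 8.85×10⁻¹² × 7.62×10⁻³ / 1.75×10⁻³ = 2.03×10⁻¹⁰ F.
σ = Q/A = CV/A = 2.03×10⁻¹⁰ × 137 / 7.62×10⁻³ = 3.66×10⁻⁶ C/m².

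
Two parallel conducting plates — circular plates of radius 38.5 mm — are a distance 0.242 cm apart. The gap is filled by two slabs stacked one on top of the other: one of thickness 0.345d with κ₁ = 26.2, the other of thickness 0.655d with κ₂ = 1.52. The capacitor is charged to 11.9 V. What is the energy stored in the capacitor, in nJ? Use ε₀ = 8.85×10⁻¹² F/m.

2.72 nJ

A = π(38.5 mm)² = 4.66×10⁻³ m².
Stacked slabs ⇒ two capacitors in series, each with the full plate area.
C₁ = κ₁ε₀A/d₁ = 26.2 × 8.85×10⁻¹² × 4.66×10⁻³ / 8.35×10⁻⁴ = 1.29×10⁻⁹ F.
C₂ = κ₂ε₀A/d₂ = 1.52 × 8.85×10⁻¹² × 4.66×10⁻³ / 1.59×10⁻³ = 3.95×10⁻¹¹ F.
C = (1/C₁ + 1/C₂)⁻¹ = 3.83×10⁻¹¹ F.
U = ½CV² = ½ × 3.83×10⁻¹¹ × (11.9)² = 2.72×10⁻⁹ J.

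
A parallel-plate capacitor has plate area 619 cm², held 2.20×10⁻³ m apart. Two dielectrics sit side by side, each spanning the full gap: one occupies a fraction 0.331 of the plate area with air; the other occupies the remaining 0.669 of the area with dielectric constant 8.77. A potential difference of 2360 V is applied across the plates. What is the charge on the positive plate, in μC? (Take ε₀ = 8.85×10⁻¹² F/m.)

A = 619 cm² = 6.19×10⁻² m².
Side-by-side slabs ⇒ two capacitors in parallel, each spanning the full gap.
C₁ = κ₁ε₀A₁/d = 1.00 × 8.85×10⁻¹² × 2.05×10⁻² / 2.20×10⁻³ = 8.24×10⁻¹¹ F.
C₂ = κ₂ε₀A₂/d = 8.77 × 8.85×10⁻¹² × 4.14×10⁻² / 2.20×10⁻³ = 1.46×10⁻⁹ F.
C = C₁ + C₂ = 1.54×10⁻⁹ F.
Q = CV = 1.54×10⁻⁹ × 2360 = 3.64×10⁻⁶ C.

Q ≈ 3.64 μC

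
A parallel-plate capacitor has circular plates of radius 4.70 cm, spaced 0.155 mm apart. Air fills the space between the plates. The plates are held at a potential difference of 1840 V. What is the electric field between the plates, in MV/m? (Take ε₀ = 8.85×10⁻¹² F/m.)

E = V/d = 1840 / 1.55×10⁻⁴ = 1.19×10⁷ V/m.

11.9 MV/m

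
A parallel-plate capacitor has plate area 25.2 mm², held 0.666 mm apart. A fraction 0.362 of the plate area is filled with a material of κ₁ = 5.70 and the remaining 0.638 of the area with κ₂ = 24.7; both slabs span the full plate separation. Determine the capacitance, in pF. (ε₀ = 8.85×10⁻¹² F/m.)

C ≈ 5.97 pF

A = 25.2 mm² = 2.52×10⁻⁵ m².
Side-by-side slabs ⇒ two capacitors in parallel, each spanning the full gap.
C₁ = κ₁ε₀A₁/d = 5.70 × 8.85×10⁻¹² × 9.12×10⁻⁶ / 6.66×10⁻⁴ = 6.91×10⁻¹³ F.
C₂ = κ₂ε₀A₂/d = 24.7 × 8.85×10⁻¹² × 1.61×10⁻⁵ / 6.66×10⁻⁴ = 5.28×10⁻¹² F.
C = C₁ + C₂ = 5.97×10⁻¹² F.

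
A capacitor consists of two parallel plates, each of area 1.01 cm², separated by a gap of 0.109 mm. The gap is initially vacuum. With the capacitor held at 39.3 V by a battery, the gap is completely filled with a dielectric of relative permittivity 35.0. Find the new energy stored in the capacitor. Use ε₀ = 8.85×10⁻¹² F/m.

A = 1.01 cm² = 1.01×10⁻⁴ m².
Initially C₁ = ε₀A/d = 8.85×10⁻¹² × 1.01×10⁻⁴ / 1.09×10⁻⁴ = 8.20×10⁻¹² F.
U₁ = 6.33×10⁻⁹ J.
Battery connected ⇒ V is held fixed. C₂ = 35.0 C₁ and U = ½CV², so U₂/U₁ = C₂/C₁ = 35.0.
U₂ = 35.0 × 6.33×10⁻⁹ = 2.22×10⁻⁷ J.

222 nJ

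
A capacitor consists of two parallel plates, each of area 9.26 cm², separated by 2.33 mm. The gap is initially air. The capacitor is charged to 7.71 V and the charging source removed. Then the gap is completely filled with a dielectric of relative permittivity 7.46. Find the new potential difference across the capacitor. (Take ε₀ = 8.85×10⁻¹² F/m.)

V ≈ 1.03 V

A = 9.26 cm² = 9.26×10⁻⁴ m².
Initially C₁ = ε₀A/d = 8.85×10⁻¹² × 9.26×10⁻⁴ / 2.33×10⁻³ = 3.52×10⁻¹² F.
V₁ = 7.71 V.
Isolated ⇒ Q is held fixed. C₂ = 7.46 C₁ and V = Q/C, so V₂/V₁ = C₁/C₂ = 0.134.
V₂ = 0.134 × 7.71 = 1.03 V.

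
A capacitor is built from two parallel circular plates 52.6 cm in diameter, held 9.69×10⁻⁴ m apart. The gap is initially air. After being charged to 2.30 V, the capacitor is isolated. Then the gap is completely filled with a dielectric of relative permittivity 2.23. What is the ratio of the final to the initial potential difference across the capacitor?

Isolated ⇒ Q is held fixed.
C₂ = 2.23 C₁ and V = Q/C, so V₂/V₁ = C₁/C₂ = 0.448.

V₂/V₁ ≈ 0.448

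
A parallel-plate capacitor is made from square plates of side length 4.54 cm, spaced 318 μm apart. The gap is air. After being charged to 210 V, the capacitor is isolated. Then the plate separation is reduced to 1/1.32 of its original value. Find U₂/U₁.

Isolated ⇒ Q is held fixed.
C₂ = 1.32 C₁ and U = Q²/(2C), so U₂/U₁ = C₁/C₂ = 0.758.

U₂/U₁ ≈ 0.758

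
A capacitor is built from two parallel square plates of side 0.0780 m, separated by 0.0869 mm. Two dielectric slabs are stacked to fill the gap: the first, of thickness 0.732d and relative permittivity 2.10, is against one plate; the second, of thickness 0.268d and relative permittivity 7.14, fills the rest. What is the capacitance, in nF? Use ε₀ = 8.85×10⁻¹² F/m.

A = (0.0780 m)² = 6.08×10⁻³ m².
Stacked slabs ⇒ two capacitors in series, each with the full plate area.
C₁ = κ₁ε₀A/d₁ = 2.10 × 8.85×10⁻¹² × 6.08×10⁻³ / 6.36×10⁻⁵ = 1.78×10⁻⁹ F.
C₂ = κ₂ε₀A/d₂ = 7.14 × 8.85×10⁻¹² × 6.08×10⁻³ / 2.33×10⁻⁵ = 1.65×10⁻⁸ F.
C = (1/C₁ + 1/C₂)⁻¹ = 1.60×10⁻⁹ F.

C ≈ 1.60 nF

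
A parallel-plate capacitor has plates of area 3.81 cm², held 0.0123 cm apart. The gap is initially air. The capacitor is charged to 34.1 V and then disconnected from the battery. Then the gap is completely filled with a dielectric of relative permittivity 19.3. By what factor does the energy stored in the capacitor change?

Isolated ⇒ Q is held fixed.
C₂ = 19.3 C₁ and U = Q²/(2C), so U₂/U₁ = C₁/C₂ = 0.0518.

U₂/U₁ ≈ 0.0518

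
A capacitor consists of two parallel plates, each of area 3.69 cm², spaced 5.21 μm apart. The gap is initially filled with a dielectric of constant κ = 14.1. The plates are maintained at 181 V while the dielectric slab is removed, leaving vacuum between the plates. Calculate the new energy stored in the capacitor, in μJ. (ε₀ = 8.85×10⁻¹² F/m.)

A = 3.69 cm² = 3.69×10⁻⁴ m².
Initially C₁ = κε₀A/d = 14.1 × 8.85×10⁻¹² × 3.69×10⁻⁴ / 5.21×10⁻⁶ = 8.84×10⁻⁹ F.
U₁ = 1.45×10⁻⁴ J.
Battery connected ⇒ V is held fixed. C₂ = 0.0709 C₁ and U = ½CV², so U₂/U₁ = C₂/C₁ = 0.0709.
U₂ = 0.0709 × 1.45×10⁻⁴ = 1.03×10⁻⁵ J.

U ≈ 10.3 μJ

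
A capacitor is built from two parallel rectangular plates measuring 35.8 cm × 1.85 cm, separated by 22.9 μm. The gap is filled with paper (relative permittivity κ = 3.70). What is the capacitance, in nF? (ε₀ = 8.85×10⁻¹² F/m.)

A = 35.8 × 1.85 cm² = 6.62×10⁻³ m².
C = κε₀A/d = 3.70 × 8.85×10⁻¹² × 6.62×10⁻³ / 2.29×10⁻⁵ = 9.47×10⁻⁹ F.

9.47 nF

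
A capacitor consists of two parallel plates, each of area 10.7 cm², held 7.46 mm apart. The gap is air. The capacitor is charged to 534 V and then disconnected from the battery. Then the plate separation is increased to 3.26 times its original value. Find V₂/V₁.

Isolated ⇒ Q is held fixed.
C₂ = 0.307 C₁ and V = Q/C, so V₂/V₁ = C₁/C₂ = 3.26.

3.26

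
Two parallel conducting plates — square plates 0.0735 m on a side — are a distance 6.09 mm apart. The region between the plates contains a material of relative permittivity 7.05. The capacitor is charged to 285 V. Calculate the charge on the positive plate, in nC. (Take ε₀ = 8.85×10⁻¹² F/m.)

Q ≈ 15.8 nC

A = (0.0735 m)² = 5.40×10⁻³ m².
C = κε₀A/d = 7.05 × 8.85×10⁻¹² × 5.40×10⁻³ / 6.09×10⁻³ = 5.53×10⁻¹¹ F.
Q = CV = 5.53×10⁻¹¹ × 285 = 1.58×10⁻⁸ C.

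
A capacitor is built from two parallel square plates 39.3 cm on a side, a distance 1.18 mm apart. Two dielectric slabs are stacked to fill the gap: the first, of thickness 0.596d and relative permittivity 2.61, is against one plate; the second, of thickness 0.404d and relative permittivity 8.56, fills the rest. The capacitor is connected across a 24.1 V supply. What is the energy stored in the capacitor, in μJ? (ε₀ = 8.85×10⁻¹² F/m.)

U ≈ 1.22 μJ

A = (39.3 cm)² = 0.154 m².
Stacked slabs ⇒ two capacitors in series, each with the full plate area.
C₁ = κ₁ε₀A/d₁ = 2.61 × 8.85×10⁻¹² × 0.154 / 7.03×10⁻⁴ = 5.07×10⁻⁹ F.
C₂ = κ₂ε₀A/d₂ = 8.56 × 8.85×10⁻¹² × 0.154 / 4.77×10⁻⁴ = 2.45×10⁻⁸ F.
C = (1/C₁ + 1/C₂)⁻¹ = 4.20×10⁻⁹ F.
U = ½CV² = ½ × 4.20×10⁻⁹ × (24.1)² = 1.22×10⁻⁶ J.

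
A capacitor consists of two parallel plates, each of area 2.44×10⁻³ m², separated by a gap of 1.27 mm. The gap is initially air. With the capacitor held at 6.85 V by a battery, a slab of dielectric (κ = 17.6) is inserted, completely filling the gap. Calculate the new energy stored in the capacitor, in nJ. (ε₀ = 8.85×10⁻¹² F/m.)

Initially C₁ = ε₀A/d = 8.85×10⁻¹² × 2.44×10⁻³ / 1.27×10⁻³ = 1.70×10⁻¹¹ F.
U₁ = 3.99×10⁻¹⁰ J.
Battery connected ⇒ V is held fixed. C₂ = 17.6 C₁ and U = ½CV², so U₂/U₁ = C₂/C₁ = 17.6.
U₂ = 17.6 × 3.99×10⁻¹⁰ = 7.02×10⁻⁹ J.

U ≈ 7.02 nJ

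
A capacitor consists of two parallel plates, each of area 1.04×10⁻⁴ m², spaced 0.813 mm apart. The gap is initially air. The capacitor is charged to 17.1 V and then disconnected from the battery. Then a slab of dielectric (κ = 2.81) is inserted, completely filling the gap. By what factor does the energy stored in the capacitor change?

Isolated ⇒ Q is held fixed.
C₂ = 2.81 C₁ and U = Q²/(2C), so U₂/U₁ = C₁/C₂ = 0.356.

0.356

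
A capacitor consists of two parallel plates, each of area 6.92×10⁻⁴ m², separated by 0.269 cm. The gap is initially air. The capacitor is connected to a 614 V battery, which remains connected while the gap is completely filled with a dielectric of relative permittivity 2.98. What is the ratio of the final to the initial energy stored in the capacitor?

2.98

Battery connected ⇒ V is held fixed.
C₂ = 2.98 C₁ and U = ½CV², so U₂/U₁ = C₂/C₁ = 2.98.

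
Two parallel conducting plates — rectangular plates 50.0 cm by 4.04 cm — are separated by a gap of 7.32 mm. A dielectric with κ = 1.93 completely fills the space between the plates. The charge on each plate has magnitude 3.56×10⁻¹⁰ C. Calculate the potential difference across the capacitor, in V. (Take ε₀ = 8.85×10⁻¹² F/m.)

V ≈ 7.55 V

A = 50.0 × 4.04 cm² = 2.02×10⁻² m².
C = κε₀A/d = 1.93 × 8.85×10⁻¹² × 2.02×10⁻² / 7.32×10⁻³ = 4.71×10⁻¹¹ F.
V = Q/C = 3.56×10⁻¹⁰ / 4.71×10⁻¹¹ = 7.55 V.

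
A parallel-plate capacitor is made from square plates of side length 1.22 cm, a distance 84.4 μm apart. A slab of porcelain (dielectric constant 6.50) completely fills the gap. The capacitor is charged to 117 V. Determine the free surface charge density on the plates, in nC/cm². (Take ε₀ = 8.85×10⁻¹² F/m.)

A = (1.22 cm)² = 1.49×10⁻⁴ m².
C = κε₀A/d = 6.50 × 8.85×10⁻¹² × 1.49×10⁻⁴ / 8.44×10⁻⁵ = 1.01×10⁻¹⁰ F.
σ = Q/A = CV/A = 1.01×10⁻¹⁰ × 117 / 1.49×10⁻⁴ = 7.97×10⁻⁵ C/m².

σ ≈ 7.97 nC/cm²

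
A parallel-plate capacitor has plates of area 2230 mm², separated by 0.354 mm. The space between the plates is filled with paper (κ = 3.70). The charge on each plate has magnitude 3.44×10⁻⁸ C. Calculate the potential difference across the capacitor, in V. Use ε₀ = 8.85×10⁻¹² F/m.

V ≈ 167 V

A = 2230 mm² = 2.23×10⁻³ m².
C = κε₀A/d = 3.70 × 8.85×10⁻¹² × 2.23×10⁻³ / 3.54×10⁻⁴ = 2.06×10⁻¹⁰ F.
V = Q/C = 3.44×10⁻⁸ / 2.06×10⁻¹⁰ = 1.67×10² V.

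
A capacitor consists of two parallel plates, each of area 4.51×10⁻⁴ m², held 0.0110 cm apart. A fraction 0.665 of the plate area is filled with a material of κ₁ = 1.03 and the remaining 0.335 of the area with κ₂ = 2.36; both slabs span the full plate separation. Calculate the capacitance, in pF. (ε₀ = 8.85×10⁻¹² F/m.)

Side-by-side slabs ⇒ two capacitors in parallel, each spanning the full gap.
C₁ = κ₁ε₀A₁/d = 1.03 × 8.85×10⁻¹² × 3.00×10⁻⁴ / 1.10×10⁻⁴ = 2.49×10⁻¹¹ F.
C₂ = κ₂ε₀A₂/d = 2.36 × 8.85×10⁻¹² × 1.51×10⁻⁴ / 1.10×10⁻⁴ = 2.87×10⁻¹¹ F.
C = C₁ + C₂ = 5.35×10⁻¹¹ F.

53.5 pF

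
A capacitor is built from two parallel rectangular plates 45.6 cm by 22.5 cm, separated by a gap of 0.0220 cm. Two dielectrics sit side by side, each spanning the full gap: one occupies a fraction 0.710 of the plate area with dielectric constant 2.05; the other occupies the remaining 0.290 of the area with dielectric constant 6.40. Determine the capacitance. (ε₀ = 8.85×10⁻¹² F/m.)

A = 45.6 × 22.5 cm² = 0.103 m².
Side-by-side slabs ⇒ two capacitors in parallel, each spanning the full gap.
C₁ = κ₁ε₀A₁/d = 2.05 × 8.85×10⁻¹² × 7.28×10⁻² / 2.20×10⁻⁴ = 6.01×10⁻⁹ F.
C₂ = κ₂ε₀A₂/d = 6.40 × 8.85×10⁻¹² × 2.98×10⁻² / 2.20×10⁻⁴ = 7.66×10⁻⁹ F.
C = C₁ + C₂ = 1.37×10⁻⁸ F.

C ≈ 13.7 nF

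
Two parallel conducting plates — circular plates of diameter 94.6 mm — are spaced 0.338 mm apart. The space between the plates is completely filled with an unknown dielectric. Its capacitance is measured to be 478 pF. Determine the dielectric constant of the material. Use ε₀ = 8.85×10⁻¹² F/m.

A = π(94.6/2 mm)² = 7.03×10⁻³ m².
κ = Cd/(ε₀A) = 4.78×10⁻¹⁰ × 3.38×10⁻⁴ / (8.85×10⁻¹² × 7.03×10⁻³) = 2.60.

2.60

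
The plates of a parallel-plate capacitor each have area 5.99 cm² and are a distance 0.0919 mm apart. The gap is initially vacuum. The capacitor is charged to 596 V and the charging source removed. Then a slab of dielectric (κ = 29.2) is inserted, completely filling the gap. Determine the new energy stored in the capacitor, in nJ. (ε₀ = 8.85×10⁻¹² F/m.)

A = 5.99 cm² = 5.99×10⁻⁴ m².
Initially C₁ = ε₀A/d = 8.85×10⁻¹² × 5.99×10⁻⁴ / 9.19×10⁻⁵ = 5.77×10⁻¹¹ F.
U₁ = 1.02×10⁻⁵ J.
Isolated ⇒ Q is held fixed. C₂ = 29.2 C₁ and U = Q²/(2C), so U₂/U₁ = C₁/C₂ = 0.0342.
U₂ = 0.0342 × 1.02×10⁻⁵ = 3.51×10⁻⁷ J.

U ≈ 351 nJ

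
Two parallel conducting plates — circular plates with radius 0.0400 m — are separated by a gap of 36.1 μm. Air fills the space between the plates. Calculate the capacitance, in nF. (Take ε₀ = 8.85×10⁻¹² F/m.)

A = π(0.0400 m)² = 5.03×10⁻³ m².
C = ε₀A/d = 8.85×10⁻¹² × 5.03×10⁻³ / 3.61×10⁻⁵ = 1.23×10⁻⁹ F.

1.23 nF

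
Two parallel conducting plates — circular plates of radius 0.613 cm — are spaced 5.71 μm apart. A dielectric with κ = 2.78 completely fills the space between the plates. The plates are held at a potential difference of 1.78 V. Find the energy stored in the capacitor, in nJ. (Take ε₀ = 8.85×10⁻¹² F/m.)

A = π(0.613 cm)² = 1.18×10⁻⁴ m².
C = κε₀A/d = 2.78 × 8.85×10⁻¹² × 1.18×10⁻⁴ / 5.71×10⁻⁶ = 5.09×10⁻¹⁰ F.
U = ½CV² = ½ × 5.09×10⁻¹⁰ × (1.78)² = 8.06×10⁻¹⁰ J.

U ≈ 0.806 nJ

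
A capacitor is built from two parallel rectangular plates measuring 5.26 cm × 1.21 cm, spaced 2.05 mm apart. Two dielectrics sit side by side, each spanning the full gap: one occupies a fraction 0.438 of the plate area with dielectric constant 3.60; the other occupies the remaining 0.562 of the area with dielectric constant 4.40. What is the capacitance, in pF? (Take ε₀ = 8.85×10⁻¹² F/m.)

C ≈ 11.1 pF

A = 5.26 × 1.21 cm² = 6.36×10⁻⁴ m².
Side-by-side slabs ⇒ two capacitors in parallel, each spanning the full gap.
C₁ = κ₁ε₀A₁/d = 3.60 × 8.85×10⁻¹² × 2.79×10⁻⁴ / 2.05×10⁻³ = 4.33×10⁻¹² F.
C₂ = κ₂ε₀A₂/d = 4.40 × 8.85×10⁻¹² × 3.58×10⁻⁴ / 2.05×10⁻³ = 6.79×10⁻¹² F.
C = C₁ + C₂ = 1.11×10⁻¹¹ F.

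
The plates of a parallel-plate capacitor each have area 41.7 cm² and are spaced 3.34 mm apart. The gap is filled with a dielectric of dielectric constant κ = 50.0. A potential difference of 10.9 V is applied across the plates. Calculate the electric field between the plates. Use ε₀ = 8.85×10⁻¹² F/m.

E = V/d = 10.9 / 3.34×10⁻³ = 3.26×10³ V/m.

E ≈ 3.26 V/mm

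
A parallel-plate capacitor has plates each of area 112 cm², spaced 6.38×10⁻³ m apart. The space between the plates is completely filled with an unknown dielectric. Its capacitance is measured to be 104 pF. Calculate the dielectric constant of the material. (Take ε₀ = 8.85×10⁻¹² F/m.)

A = 112 cm² = 1.12×10⁻² m².
κ = Cd/(ε₀A) = 1.04×10⁻¹⁰ × 6.38×10⁻³ / (8.85×10⁻¹² × 1.12×10⁻²) = 6.69.

6.69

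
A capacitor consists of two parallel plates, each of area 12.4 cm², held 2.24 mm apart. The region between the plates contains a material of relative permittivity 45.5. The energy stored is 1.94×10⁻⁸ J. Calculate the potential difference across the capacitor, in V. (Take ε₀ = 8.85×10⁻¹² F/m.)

13.2 V

A = 12.4 cm² = 1.24×10⁻³ m².
C = κε₀A/d = 45.5 × 8.85×10⁻¹² × 1.24×10⁻³ / 2.24×10⁻³ = 2.23×10⁻¹⁰ F.
V = √(2U/C) = √(2 × 1.94×10⁻⁸ / 2.23×10⁻¹⁰) = 13.2 V.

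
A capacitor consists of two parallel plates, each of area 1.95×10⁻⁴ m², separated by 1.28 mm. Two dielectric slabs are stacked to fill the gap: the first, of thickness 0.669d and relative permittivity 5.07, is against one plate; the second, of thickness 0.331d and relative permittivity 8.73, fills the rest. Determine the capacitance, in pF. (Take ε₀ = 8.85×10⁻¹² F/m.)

Stacked slabs ⇒ two capacitors in series, each with the full plate area.
C₁ = κ₁ε₀A/d₁ = 5.07 × 8.85×10⁻¹² × 1.95×10⁻⁴ / 8.56×10⁻⁴ = 1.02×10⁻¹¹ F.
C₂ = κ₂ε₀A/d₂ = 8.73 × 8.85×10⁻¹² × 1.95×10⁻⁴ / 4.24×10⁻⁴ = 3.56×10⁻¹¹ F.
C = (1/C₁ + 1/C₂)⁻¹ = 7.94×10⁻¹² F.

C ≈ 7.94 pF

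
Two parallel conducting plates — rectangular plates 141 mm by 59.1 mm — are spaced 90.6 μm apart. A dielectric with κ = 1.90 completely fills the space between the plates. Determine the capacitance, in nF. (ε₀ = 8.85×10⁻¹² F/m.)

A = 141 × 59.1 mm² = 8.33×10⁻³ m².
C = κε₀A/d = 1.90 × 8.85×10⁻¹² × 8.33×10⁻³ / 9.06×10⁻⁵ = 1.55×10⁻⁹ F.

C ≈ 1.55 nF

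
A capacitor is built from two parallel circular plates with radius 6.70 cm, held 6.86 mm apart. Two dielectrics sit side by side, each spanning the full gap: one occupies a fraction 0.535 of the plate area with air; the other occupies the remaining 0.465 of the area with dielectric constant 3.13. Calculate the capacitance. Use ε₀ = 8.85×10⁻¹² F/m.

A = π(6.70 cm)² = 1.41×10⁻² m².
Side-by-side slabs ⇒ two capacitors in parallel, each spanning the full gap.
C₁ = κ₁ε₀A₁/d = 1.00 × 8.85×10⁻¹² × 7.54×10⁻³ / 6.86×10⁻³ = 9.73×10⁻¹² F.
C₂ = κ₂ε₀A₂/d = 3.13 × 8.85×10⁻¹² × 6.56×10⁻³ / 6.86×10⁻³ = 2.65×10⁻¹¹ F.
C = C₁ + C₂ = 3.62×10⁻¹¹ F.

C ≈ 36.2 pF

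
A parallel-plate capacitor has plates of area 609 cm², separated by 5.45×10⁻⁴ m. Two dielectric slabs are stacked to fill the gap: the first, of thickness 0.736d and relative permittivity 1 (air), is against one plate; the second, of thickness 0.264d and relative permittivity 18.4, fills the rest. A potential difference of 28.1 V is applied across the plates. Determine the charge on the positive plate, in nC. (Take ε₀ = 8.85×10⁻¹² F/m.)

37.0 nC

A = 609 cm² = 6.09×10⁻² m².
Stacked slabs ⇒ two capacitors in series, each with the full plate area.
C₁ = κ₁ε₀A/d₁ = 1.00 × 8.85×10⁻¹² × 6.09×10⁻² / 4.01×10⁻⁴ = 1.34×10⁻⁹ F.
C₂ = κ₂ε₀A/d₂ = 18.4 × 8.85×10⁻¹² × 6.09×10⁻² / 1.44×10⁻⁴ = 6.89×10⁻⁸ F.
C = (1/C₁ + 1/C₂)⁻¹ = 1.32×10⁻⁹ F.
Q = CV = 1.32×10⁻⁹ × 28.1 = 3.70×10⁻⁸ C.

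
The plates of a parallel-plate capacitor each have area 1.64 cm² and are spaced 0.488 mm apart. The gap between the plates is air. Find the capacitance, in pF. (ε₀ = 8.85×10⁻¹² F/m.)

A = 1.64 cm² = 1.64×10⁻⁴ m².
C = ε₀A/d = 8.85×10⁻¹² × 1.64×10⁻⁴ / 4.88×10⁻⁴ = 2.97×10⁻¹² F.

C ≈ 2.97 pF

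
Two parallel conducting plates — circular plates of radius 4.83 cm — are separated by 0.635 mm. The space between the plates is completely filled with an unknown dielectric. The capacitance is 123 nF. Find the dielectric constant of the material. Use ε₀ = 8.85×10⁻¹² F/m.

A = π(4.83 cm)² = 7.33×10⁻³ m².
κ = Cd/(ε₀A) = 1.23×10⁻⁷ × 6.35×10⁻⁴ / (8.85×10⁻¹² × 7.33×10⁻³) = 1204.

κ ≈ 1204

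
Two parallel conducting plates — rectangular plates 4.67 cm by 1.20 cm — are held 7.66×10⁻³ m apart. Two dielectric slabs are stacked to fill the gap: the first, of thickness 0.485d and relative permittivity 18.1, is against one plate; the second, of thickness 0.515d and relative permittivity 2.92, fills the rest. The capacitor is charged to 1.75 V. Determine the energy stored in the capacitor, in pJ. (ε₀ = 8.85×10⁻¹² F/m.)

A = 4.67 × 1.20 cm² = 5.60×10⁻⁴ m².
Stacked slabs ⇒ two capacitors in series, each with the full plate area.
C₁ = κ₁ε₀A/d₁ = 18.1 × 8.85×10⁻¹² × 5.60×10⁻⁴ / 3.72×10⁻³ = 2.42×10⁻¹¹ F.
C₂ = κ₂ε₀A/d₂ = 2.92 × 8.85×10⁻¹² × 5.60×10⁻⁴ / 3.94×10⁻³ = 3.67×10⁻¹² F.
C = (1/C₁ + 1/C₂)⁻¹ = 3.19×10⁻¹² F.
U = ½CV² = ½ × 3.19×10⁻¹² × (1.75)² = 4.88×10⁻¹² J.

U ≈ 4.88 pJ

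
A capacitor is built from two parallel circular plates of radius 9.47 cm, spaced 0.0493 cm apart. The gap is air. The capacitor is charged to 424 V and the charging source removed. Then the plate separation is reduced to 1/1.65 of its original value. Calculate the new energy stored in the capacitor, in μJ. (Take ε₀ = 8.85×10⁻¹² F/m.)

U ≈ 27.6 μJ

A = π(9.47 cm)² = 2.82×10⁻² m².
Initially C₁ = ε₀A/d = 8.85×10⁻¹² × 2.82×10⁻² / 4.93×10⁻⁴ = 5.06×10⁻¹⁰ F.
U₁ = 4.55×10⁻⁵ J.
Isolated ⇒ Q is held fixed. C₂ = 1.65 C₁ and U = Q²/(2C), so U₂/U₁ = C₁/C₂ = 0.606.
U₂ = 0.606 × 4.55×10⁻⁵ = 2.76×10⁻⁵ J.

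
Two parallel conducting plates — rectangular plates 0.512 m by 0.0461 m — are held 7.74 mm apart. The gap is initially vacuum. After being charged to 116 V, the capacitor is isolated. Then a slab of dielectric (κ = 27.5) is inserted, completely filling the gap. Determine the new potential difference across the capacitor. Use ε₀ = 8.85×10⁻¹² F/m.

A = 0.512 × 0.0461 m² = 2.36×10⁻² m².
Initially C₁ = ε₀A/d = 8.85×10⁻¹² × 2.36×10⁻² / 7.74×10⁻³ = 2.70×10⁻¹¹ F.
V₁ = 1.16×10² V.
Isolated ⇒ Q is held fixed. C₂ = 27.5 C₁ and V = Q/C, so V₂/V₁ = C₁/C₂ = 0.0364.
V₂ = 0.0364 × 1.16×10² = 4.22 V.

4.22 V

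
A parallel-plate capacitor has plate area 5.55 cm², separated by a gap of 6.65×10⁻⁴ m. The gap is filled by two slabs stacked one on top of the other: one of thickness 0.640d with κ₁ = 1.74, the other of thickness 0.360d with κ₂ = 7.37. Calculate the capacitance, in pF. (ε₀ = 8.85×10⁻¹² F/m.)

A = 5.55 cm² = 5.55×10⁻⁴ m².
Stacked slabs ⇒ two capacitors in series, each with the full plate area.
C₁ = κ₁ε₀A/d₁ = 1.74 × 8.85×10⁻¹² × 5.55×10⁻⁴ / 4.26×10⁻⁴ = 2.01×10⁻¹¹ F.
C₂ = κ₂ε₀A/d₂ = 7.37 × 8.85×10⁻¹² × 5.55×10⁻⁴ / 2.39×10⁻⁴ = 1.51×10⁻¹⁰ F.
C = (1/C₁ + 1/C₂)⁻¹ = 1.77×10⁻¹¹ F.

C ≈ 17.7 pF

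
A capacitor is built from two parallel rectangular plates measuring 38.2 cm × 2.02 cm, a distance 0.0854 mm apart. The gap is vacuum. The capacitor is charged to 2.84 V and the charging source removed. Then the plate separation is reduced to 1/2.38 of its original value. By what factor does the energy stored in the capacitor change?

Isolated ⇒ Q is held fixed.
C₂ = 2.38 C₁ and U = Q²/(2C), so U₂/U₁ = C₁/C₂ = 0.420.

0.420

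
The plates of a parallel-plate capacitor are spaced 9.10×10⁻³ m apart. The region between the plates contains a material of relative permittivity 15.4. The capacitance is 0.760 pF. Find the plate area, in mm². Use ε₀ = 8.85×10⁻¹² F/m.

A = Cd/(κε₀) = 7.60×10⁻¹³ × 9.10×10⁻³ / (15.4 × 8.85×10⁻¹²) = 5.07×10⁻⁵ m².

A ≈ 50.7 mm²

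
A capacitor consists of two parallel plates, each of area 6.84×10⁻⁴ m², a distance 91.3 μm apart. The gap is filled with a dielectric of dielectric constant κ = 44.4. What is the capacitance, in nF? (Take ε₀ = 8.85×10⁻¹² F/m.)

C ≈ 2.94 nF

C = κε₀A/d = 44.4 × 8.85×10⁻¹² × 6.84×10⁻⁴ / 9.13×10⁻⁵ = 2.94×10⁻⁹ F.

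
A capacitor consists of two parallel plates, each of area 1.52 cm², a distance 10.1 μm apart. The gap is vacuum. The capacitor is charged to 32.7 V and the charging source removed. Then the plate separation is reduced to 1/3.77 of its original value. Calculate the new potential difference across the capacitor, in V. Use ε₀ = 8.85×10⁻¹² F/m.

A = 1.52 cm² = 1.52×10⁻⁴ m².
Initially C₁ = ε₀A/d = 8.85×10⁻¹² × 1.52×10⁻⁴ / 1.01×10⁻⁵ = 1.33×10⁻¹⁰ F.
V₁ = 32.7 V.
Isolated ⇒ Q is held fixed. C₂ = 3.77 C₁ and V = Q/C, so V₂/V₁ = C₁/C₂ = 0.265.
V₂ = 0.265 × 32.7 = 8.67 V.

8.67 V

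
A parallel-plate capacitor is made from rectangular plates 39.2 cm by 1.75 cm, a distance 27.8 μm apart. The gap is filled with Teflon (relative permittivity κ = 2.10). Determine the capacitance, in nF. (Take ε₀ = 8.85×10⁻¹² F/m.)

C ≈ 4.59 nF

A = 39.2 × 1.75 cm² = 6.86×10⁻³ m².
C = κε₀A/d = 2.10 × 8.85×10⁻¹² × 6.86×10⁻³ / 2.78×10⁻⁵ = 4.59×10⁻⁹ F.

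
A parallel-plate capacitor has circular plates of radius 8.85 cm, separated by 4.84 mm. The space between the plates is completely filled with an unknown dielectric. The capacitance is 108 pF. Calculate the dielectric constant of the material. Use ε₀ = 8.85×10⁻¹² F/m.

κ ≈ 2.40

A = π(8.85 cm)² = 2.46×10⁻² m².
κ = Cd/(ε₀A) = 1.08×10⁻¹⁰ × 4.84×10⁻³ / (8.85×10⁻¹² × 2.46×10⁻²) = 2.40.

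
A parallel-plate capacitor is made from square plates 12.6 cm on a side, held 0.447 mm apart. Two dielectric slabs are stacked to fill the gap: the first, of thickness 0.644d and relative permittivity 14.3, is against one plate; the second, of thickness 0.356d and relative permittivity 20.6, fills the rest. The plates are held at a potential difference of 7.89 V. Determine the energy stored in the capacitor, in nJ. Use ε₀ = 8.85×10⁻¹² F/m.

A = (12.6 cm)² = 1.59×10⁻² m².
Stacked slabs ⇒ two capacitors in series, each with the full plate area.
C₁ = κ₁ε₀A/d₁ = 14.3 × 8.85×10⁻¹² × 1.59×10⁻² / 2.88×10⁻⁴ = 6.98×10⁻⁹ F.
C₂ = κ₂ε₀A/d₂ = 20.6 × 8.85×10⁻¹² × 1.59×10⁻² / 1.59×10⁻⁴ = 1.82×10⁻⁸ F.
C = (1/C₁ + 1/C₂)⁻¹ = 5.04×10⁻⁹ F.
U = ½CV² = ½ × 5.04×10⁻⁹ × (7.89)² = 1.57×10⁻⁷ J.

157 nJ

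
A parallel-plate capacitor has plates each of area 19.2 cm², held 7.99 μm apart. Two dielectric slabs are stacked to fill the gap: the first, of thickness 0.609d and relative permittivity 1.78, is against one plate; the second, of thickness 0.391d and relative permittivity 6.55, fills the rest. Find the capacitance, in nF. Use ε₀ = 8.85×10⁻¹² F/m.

A = 19.2 cm² = 1.92×10⁻³ m².
Stacked slabs ⇒ two capacitors in series, each with the full plate area.
C₁ = κ₁ε₀A/d₁ = 1.78 × 8.85×10⁻¹² × 1.92×10⁻³ / 4.87×10⁻⁶ = 6.22×10⁻⁹ F.
C₂ = κ₂ε₀A/d₂ = 6.55 × 8.85×10⁻¹² × 1.92×10⁻³ / 3.12×10⁻⁶ = 3.56×10⁻⁸ F.
C = (1/C₁ + 1/C₂)⁻¹ = 5.29×10⁻⁹ F.

5.29 nF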